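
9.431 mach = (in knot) 6242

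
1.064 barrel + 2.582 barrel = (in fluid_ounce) 1.96e+04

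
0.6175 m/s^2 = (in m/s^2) 0.6175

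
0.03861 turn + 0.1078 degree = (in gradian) 15.56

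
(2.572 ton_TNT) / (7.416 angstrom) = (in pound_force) 3.262e+18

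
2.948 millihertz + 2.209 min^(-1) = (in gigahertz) 3.976e-11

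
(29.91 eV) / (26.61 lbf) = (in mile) 2.516e-23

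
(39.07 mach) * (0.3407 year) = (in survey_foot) 4.689e+11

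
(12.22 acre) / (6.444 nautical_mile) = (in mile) 0.002575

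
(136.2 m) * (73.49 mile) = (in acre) 3980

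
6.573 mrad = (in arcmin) 22.6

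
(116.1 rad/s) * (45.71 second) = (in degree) 3.041e+05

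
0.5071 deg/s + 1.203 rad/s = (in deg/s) 69.43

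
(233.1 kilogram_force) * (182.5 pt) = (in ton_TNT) 3.518e-08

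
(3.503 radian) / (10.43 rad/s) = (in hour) 9.329e-05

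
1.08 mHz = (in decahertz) 0.000108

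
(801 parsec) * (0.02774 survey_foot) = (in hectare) 2.09e+13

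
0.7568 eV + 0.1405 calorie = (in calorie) 0.1405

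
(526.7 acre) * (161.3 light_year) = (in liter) 3.253e+27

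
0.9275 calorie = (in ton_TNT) 9.275e-10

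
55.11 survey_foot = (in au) 1.123e-10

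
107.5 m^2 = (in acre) 0.02656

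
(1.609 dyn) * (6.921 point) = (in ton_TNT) 9.389e-18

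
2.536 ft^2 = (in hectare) 2.356e-05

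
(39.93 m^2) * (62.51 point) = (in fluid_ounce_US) 2.977e+04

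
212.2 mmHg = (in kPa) 28.29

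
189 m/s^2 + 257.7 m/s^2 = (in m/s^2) 446.7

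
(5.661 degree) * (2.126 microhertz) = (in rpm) 2.006e-06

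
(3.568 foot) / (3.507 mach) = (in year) 2.888e-11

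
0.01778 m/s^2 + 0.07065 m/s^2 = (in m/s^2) 0.08843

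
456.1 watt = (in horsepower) 0.6116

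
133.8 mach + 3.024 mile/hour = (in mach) 133.8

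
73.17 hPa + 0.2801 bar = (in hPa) 353.3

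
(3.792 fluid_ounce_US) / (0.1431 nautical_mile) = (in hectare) 4.231e-11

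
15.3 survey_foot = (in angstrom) 4.663e+10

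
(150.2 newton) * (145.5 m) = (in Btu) 20.71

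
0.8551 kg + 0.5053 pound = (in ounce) 38.25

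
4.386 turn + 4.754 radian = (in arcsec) 6.665e+06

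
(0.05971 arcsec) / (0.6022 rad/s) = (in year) 1.524e-14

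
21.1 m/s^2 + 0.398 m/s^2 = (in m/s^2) 21.5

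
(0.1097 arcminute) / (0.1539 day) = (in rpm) 2.292e-08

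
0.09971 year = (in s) 3.144e+06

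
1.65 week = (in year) 0.03164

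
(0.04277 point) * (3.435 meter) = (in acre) 1.281e-08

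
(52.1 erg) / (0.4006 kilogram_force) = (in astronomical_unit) 8.865e-18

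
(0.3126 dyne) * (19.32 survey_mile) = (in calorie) 0.02323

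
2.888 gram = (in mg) 2888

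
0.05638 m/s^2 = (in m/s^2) 0.05638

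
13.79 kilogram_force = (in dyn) 1.352e+07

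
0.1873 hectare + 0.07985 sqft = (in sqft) 2.016e+04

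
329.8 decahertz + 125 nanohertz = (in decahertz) 329.8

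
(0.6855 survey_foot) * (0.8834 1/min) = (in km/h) 0.01107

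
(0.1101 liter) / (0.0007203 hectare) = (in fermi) 1.529e+10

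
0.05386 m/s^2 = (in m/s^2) 0.05386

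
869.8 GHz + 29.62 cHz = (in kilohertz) 8.698e+08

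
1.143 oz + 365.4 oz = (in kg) 10.39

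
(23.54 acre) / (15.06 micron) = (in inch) 2.49e+11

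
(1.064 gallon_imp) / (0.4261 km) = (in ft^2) 0.0001222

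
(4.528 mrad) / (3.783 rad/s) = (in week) 1.979e-09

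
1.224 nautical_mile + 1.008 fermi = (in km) 2.267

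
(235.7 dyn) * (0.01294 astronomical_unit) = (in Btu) 4325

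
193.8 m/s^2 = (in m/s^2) 193.8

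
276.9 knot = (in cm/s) 1.424e+04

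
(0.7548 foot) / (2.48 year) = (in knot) 5.718e-09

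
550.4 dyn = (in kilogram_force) 0.0005613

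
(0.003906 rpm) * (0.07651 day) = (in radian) 2.704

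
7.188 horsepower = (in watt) 5360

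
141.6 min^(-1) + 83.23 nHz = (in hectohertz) 0.0236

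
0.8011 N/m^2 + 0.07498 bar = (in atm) 0.07401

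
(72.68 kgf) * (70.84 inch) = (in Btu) 1.216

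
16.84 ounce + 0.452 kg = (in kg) 0.9294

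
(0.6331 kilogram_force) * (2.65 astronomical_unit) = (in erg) 2.461e+19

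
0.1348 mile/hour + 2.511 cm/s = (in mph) 0.191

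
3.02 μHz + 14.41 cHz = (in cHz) 14.41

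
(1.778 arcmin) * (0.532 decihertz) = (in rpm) 0.0002627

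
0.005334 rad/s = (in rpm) 0.05094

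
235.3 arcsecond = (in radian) 0.001141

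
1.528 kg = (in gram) 1528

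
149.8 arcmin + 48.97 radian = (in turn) 7.801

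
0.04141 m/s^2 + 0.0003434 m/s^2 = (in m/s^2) 0.04175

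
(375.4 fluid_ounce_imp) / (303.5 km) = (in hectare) 3.514e-12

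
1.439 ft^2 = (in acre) 3.303e-05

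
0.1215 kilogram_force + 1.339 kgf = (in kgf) 1.461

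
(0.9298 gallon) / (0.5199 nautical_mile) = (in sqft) 3.935e-05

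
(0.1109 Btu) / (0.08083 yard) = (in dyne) 1.583e+08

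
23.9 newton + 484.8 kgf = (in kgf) 487.2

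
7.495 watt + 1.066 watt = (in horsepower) 0.01148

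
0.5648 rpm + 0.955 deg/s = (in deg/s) 4.344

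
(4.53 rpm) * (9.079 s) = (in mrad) 4307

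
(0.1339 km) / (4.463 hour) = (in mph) 0.01864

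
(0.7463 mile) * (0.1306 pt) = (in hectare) 5.534e-06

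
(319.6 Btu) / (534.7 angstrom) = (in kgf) 6.431e+11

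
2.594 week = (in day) 18.16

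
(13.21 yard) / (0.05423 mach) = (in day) 7.571e-06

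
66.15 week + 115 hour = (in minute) 6.737e+05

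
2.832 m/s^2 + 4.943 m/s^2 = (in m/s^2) 7.775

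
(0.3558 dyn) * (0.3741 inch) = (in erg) 0.3381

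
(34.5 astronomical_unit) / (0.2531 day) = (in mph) 5.279e+08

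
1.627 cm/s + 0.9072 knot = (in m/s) 0.483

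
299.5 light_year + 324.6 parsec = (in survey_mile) 7.984e+15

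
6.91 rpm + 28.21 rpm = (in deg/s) 210.7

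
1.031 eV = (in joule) 1.652e-19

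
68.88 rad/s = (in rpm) 657.8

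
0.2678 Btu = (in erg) 2.825e+09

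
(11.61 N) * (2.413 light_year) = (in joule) 2.65e+17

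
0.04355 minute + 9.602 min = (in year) 1.835e-05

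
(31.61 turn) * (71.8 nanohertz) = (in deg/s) 0.0008171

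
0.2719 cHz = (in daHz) 0.0002719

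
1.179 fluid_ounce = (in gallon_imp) 0.00767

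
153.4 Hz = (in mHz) 1.534e+05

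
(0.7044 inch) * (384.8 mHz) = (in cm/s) 0.6885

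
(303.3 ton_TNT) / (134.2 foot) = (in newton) 3.102e+10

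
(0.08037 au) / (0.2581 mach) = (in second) 1.368e+08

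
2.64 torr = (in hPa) 3.52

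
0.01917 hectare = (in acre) 0.04737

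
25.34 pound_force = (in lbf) 25.34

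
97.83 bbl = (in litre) 1.555e+04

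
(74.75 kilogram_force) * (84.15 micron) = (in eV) 3.85e+17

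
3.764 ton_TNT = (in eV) 9.829e+28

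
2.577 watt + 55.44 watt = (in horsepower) 0.0778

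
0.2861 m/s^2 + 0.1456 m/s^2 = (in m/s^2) 0.4317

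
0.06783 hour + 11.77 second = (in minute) 4.266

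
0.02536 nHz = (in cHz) 2.536e-09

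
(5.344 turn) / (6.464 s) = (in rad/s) 5.195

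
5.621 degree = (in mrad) 98.1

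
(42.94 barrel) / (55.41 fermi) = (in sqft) 1.326e+15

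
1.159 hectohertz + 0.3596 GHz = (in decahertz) 3.596e+07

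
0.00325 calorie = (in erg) 1.36e+05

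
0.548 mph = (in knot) 0.4762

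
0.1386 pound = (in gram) 62.87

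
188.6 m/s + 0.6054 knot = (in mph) 422.6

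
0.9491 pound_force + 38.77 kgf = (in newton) 384.4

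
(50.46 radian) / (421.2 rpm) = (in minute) 0.01907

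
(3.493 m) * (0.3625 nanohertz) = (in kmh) 4.558e-09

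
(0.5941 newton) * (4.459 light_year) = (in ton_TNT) 5.99e+06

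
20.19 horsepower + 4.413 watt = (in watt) 1.506e+04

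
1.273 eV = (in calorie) 4.875e-20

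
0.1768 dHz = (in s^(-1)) 0.01768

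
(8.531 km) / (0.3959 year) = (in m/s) 0.0006833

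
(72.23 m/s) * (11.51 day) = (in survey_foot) 2.357e+08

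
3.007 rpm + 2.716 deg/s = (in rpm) 3.46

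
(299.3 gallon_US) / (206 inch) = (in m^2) 0.2165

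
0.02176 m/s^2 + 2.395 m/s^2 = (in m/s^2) 2.417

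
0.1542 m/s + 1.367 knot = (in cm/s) 85.74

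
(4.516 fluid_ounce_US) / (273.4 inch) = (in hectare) 1.923e-09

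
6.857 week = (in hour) 1152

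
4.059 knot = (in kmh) 7.517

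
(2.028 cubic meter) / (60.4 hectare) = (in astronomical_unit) 2.244e-17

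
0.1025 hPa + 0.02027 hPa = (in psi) 0.001781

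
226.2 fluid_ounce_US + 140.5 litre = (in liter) 147.2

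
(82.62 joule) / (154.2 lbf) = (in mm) 120.5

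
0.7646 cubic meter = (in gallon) 202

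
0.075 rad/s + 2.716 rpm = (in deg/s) 20.59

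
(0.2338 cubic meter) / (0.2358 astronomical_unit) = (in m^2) 6.628e-12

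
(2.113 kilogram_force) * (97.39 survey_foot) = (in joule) 615.1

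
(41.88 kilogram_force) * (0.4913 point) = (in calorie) 0.01701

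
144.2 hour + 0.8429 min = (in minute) 8653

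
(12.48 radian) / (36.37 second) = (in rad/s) 0.3431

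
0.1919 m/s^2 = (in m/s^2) 0.1919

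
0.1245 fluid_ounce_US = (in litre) 0.003682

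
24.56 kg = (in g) 2.456e+04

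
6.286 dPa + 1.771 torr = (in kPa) 0.2367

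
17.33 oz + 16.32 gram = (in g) 507.6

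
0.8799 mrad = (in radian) 0.0008799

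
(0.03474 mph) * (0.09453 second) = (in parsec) 4.758e-20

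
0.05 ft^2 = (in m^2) 0.004645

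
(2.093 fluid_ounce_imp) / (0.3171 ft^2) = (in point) 5.722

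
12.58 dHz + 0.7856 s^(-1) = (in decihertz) 20.44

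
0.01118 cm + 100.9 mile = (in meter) 1.624e+05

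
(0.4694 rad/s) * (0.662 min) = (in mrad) 1.864e+04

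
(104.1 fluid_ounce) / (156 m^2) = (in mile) 1.226e-08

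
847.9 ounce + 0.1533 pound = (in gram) 2.411e+04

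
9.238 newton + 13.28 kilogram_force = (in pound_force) 31.35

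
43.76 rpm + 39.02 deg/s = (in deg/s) 301.6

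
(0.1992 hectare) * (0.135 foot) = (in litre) 8.197e+04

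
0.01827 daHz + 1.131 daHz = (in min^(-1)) 689.6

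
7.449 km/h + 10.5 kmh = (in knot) 9.692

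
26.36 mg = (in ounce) 0.0009298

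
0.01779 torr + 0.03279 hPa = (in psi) 0.0008196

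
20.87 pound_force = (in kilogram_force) 9.466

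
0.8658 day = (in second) 7.481e+04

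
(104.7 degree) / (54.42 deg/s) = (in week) 3.181e-06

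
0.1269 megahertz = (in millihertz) 1.269e+08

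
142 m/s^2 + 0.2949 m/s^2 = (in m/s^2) 142.3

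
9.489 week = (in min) 9.565e+04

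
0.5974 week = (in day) 4.182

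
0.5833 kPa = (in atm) 0.005757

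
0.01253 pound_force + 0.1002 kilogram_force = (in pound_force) 0.2334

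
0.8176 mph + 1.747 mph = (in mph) 2.565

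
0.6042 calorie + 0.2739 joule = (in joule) 2.802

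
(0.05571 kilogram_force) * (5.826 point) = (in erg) 1.123e+04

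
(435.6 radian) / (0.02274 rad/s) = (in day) 0.2217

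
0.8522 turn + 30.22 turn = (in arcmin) 6.712e+05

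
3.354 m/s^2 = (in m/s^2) 3.354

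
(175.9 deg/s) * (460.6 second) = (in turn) 225.1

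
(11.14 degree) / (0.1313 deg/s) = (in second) 84.84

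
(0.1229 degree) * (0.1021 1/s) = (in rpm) 0.002091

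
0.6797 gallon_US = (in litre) 2.573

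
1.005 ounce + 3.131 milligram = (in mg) 2.849e+04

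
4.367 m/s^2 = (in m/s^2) 4.367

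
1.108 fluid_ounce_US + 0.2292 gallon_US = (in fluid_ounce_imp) 31.69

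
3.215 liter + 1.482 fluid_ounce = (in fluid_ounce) 110.2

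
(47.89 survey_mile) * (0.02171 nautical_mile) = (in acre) 765.7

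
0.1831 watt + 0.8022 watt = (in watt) 0.9853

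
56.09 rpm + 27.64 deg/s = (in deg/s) 364.2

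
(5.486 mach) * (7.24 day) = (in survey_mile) 7.261e+05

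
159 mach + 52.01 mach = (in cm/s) 7.185e+06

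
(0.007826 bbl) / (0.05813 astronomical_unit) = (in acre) 3.536e-17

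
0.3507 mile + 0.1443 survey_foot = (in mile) 0.3507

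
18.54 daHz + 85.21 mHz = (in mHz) 1.855e+05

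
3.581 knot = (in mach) 0.00541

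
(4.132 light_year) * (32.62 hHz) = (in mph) 2.852e+20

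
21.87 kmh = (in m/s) 6.075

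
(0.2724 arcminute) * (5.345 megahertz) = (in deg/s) 2.427e+04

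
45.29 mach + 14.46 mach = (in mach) 59.75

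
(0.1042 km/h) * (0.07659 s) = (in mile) 1.377e-06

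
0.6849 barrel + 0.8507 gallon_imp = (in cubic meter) 0.1128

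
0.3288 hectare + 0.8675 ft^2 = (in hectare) 0.3288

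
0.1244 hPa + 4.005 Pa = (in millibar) 0.1645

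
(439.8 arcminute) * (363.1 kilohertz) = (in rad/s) 4.645e+04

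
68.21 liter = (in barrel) 0.429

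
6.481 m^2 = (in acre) 0.001601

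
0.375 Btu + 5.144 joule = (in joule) 400.8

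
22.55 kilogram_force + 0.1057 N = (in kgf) 22.56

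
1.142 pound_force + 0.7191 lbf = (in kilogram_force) 0.8442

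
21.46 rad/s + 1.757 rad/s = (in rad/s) 23.22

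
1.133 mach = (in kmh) 1389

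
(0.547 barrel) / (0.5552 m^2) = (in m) 0.1566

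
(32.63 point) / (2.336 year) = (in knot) 3.037e-10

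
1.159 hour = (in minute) 69.54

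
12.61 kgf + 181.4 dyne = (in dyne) 1.237e+07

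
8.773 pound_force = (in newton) 39.02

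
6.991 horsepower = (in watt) 5213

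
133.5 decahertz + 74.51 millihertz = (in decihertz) 1.335e+04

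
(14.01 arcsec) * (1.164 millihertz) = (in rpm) 7.55e-07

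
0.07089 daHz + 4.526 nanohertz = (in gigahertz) 7.089e-10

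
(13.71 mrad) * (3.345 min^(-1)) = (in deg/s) 0.04379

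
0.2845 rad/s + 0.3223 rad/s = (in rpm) 5.795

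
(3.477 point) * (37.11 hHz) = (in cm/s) 455.2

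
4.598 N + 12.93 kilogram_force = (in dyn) 1.314e+07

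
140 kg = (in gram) 1.4e+05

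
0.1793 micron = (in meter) 1.793e-07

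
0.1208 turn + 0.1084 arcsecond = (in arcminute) 2609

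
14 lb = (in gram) 6350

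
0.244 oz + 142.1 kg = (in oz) 5013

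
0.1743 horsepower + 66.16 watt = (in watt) 196.1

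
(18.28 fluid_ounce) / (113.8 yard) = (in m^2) 5.195e-06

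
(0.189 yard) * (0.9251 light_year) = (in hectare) 1.513e+11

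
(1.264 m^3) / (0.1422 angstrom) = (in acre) 2.196e+07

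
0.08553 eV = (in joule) 1.37e-20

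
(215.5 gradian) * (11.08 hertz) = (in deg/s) 2149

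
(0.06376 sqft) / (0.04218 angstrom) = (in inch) 5.529e+10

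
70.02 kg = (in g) 7.002e+04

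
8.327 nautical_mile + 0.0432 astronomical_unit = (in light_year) 6.831e-07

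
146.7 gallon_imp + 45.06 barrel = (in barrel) 49.25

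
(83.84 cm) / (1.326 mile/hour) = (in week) 2.339e-06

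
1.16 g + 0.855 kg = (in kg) 0.8562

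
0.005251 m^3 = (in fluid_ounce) 177.6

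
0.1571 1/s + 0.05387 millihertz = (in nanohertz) 1.572e+08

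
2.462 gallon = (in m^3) 0.00932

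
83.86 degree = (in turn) 0.2329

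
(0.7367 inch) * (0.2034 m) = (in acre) 9.405e-07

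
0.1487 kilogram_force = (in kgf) 0.1487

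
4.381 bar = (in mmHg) 3286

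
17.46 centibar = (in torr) 131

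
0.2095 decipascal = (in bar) 2.095e-07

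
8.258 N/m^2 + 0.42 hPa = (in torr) 0.377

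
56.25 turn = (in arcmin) 1.215e+06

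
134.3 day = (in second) 1.16e+07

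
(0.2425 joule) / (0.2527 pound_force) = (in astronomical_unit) 1.442e-12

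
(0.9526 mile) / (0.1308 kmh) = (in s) 4.219e+04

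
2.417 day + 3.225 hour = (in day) 2.551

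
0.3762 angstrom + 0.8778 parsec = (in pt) 7.678e+19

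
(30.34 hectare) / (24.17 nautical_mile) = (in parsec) 2.197e-16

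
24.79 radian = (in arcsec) 5.113e+06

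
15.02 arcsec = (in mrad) 0.07282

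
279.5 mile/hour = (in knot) 242.9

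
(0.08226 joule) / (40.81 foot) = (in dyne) 661.3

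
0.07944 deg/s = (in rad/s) 0.001386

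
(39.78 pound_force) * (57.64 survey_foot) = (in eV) 1.94e+22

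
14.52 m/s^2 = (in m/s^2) 14.52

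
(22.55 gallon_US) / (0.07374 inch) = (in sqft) 490.6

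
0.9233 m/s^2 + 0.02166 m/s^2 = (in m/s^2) 0.945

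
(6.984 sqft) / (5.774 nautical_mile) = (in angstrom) 6.068e+05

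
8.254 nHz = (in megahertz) 8.254e-15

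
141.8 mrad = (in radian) 0.1418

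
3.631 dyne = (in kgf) 3.703e-06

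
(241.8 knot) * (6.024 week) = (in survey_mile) 2.816e+05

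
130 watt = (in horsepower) 0.1743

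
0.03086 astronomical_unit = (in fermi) 4.617e+24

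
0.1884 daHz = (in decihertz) 18.84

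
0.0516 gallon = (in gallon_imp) 0.04297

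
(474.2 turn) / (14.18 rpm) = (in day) 0.02322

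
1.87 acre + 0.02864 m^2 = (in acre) 1.87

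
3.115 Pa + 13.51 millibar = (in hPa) 13.54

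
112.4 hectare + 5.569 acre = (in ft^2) 1.234e+07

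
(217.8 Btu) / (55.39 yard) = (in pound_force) 1020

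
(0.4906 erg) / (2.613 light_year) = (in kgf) 2.024e-25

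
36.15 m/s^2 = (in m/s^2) 36.15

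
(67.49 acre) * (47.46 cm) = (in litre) 1.296e+08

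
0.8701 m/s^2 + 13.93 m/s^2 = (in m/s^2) 14.8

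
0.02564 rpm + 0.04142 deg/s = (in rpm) 0.03254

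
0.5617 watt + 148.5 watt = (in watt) 149.1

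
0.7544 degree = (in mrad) 13.17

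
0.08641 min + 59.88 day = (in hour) 1437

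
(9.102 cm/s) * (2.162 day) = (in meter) 1.7e+04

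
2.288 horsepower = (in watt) 1706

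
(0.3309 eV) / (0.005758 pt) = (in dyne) 2.61e-09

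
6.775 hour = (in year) 0.0007734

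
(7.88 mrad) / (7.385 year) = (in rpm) 3.231e-10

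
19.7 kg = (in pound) 43.43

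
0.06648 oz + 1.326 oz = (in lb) 0.08703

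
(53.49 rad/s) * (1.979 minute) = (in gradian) 4.043e+05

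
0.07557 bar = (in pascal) 7557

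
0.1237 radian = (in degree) 7.087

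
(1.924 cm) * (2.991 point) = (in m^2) 2.03e-05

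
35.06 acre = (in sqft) 1.527e+06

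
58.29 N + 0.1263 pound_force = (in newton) 58.85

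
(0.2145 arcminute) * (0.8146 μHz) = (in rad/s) 5.083e-11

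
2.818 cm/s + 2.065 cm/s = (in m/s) 0.04883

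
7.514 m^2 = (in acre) 0.001857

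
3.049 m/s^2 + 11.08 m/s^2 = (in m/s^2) 14.13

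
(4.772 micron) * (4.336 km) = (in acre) 5.113e-06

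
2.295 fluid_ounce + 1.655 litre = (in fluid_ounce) 58.26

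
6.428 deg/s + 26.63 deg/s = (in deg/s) 33.06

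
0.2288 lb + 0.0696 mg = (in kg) 0.1038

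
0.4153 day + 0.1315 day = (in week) 0.07811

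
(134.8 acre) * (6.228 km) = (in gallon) 8.975e+11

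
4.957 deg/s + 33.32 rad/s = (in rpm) 319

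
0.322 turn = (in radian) 2.023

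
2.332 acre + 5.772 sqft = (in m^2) 9438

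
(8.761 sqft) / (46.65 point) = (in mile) 0.03073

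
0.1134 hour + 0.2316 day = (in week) 0.03376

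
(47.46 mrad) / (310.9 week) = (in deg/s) 1.446e-08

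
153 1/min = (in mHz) 2550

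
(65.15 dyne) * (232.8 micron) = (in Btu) 1.438e-10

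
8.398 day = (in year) 0.02301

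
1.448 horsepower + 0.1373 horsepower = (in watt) 1182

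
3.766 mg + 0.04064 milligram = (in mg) 3.807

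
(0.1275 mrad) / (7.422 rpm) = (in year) 5.202e-12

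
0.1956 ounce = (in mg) 5545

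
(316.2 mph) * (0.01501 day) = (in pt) 5.196e+08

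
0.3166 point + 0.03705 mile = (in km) 0.05963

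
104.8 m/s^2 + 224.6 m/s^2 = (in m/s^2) 329.4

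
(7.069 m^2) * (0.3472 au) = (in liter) 3.672e+14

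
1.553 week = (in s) 9.393e+05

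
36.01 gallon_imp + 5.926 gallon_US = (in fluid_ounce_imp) 6551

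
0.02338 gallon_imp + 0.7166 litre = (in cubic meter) 0.0008229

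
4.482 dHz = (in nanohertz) 4.482e+08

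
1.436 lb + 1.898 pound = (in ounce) 53.34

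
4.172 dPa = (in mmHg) 0.003129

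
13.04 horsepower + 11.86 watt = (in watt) 9736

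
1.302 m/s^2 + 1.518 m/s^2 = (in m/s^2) 2.82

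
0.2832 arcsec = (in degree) 7.867e-05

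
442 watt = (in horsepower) 0.5927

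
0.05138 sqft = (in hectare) 4.773e-07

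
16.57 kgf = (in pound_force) 36.53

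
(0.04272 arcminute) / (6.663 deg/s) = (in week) 1.767e-10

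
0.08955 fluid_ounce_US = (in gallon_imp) 0.0005825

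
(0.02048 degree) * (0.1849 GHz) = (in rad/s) 6.609e+04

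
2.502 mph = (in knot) 2.174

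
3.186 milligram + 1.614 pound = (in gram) 732.1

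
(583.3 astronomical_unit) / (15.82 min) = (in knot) 1.787e+11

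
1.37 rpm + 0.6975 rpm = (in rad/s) 0.2165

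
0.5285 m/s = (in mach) 0.001552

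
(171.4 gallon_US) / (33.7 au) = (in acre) 3.18e-17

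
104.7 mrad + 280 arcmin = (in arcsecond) 3.84e+04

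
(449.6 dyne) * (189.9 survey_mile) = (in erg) 1.374e+10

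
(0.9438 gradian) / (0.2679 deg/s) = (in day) 3.67e-05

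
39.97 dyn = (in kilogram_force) 4.076e-05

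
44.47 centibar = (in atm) 0.4389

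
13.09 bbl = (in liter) 2081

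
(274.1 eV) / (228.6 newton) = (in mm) 1.921e-16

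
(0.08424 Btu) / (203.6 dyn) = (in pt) 1.237e+08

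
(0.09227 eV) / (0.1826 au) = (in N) 5.412e-31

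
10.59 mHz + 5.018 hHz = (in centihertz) 5.018e+04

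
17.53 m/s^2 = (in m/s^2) 17.53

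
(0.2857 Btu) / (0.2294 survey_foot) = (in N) 4311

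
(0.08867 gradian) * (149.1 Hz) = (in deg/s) 11.9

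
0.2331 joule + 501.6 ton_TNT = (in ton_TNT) 501.6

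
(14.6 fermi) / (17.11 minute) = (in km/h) 5.12e-17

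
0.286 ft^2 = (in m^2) 0.02657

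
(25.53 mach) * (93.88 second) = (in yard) 8.925e+05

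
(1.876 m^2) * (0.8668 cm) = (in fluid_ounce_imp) 572.3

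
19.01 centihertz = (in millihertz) 190.1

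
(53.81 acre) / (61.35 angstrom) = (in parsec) 0.00115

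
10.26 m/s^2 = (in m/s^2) 10.26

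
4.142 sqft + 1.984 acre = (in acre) 1.984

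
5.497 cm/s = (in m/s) 0.05497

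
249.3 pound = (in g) 1.131e+05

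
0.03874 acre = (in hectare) 0.01568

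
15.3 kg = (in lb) 33.73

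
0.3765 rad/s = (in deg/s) 21.57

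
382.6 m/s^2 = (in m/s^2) 382.6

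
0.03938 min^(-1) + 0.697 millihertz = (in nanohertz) 1.353e+06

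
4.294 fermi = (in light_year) 4.539e-31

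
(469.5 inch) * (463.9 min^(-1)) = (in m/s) 92.2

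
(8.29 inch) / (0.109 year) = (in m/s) 6.126e-08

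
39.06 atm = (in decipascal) 3.958e+07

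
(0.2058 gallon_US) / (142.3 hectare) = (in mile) 3.402e-13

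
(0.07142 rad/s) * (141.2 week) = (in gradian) 3.883e+08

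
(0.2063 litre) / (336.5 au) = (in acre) 1.013e-21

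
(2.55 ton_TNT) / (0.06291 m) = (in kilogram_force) 1.729e+10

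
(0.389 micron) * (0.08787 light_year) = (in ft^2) 3.481e+09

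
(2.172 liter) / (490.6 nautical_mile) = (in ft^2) 2.573e-08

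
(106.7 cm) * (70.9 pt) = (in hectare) 2.669e-06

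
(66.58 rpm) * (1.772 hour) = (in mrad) 4.448e+07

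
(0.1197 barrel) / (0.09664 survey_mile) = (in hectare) 1.224e-08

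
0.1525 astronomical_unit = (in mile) 1.418e+07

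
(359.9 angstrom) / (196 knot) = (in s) 3.569e-10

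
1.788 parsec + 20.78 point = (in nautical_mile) 2.979e+13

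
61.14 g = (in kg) 0.06114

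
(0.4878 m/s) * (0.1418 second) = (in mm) 69.17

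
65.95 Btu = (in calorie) 1.663e+04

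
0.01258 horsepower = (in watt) 9.381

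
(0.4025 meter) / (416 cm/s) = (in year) 3.068e-09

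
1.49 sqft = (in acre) 3.421e-05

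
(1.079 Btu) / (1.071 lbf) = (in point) 6.774e+05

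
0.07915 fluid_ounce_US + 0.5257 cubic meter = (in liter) 525.7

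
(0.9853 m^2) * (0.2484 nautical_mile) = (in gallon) 1.197e+05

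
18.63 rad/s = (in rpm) 177.9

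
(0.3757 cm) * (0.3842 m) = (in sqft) 0.01554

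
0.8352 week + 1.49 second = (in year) 0.01602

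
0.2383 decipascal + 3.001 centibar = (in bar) 0.03001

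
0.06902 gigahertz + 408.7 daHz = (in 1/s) 6.902e+07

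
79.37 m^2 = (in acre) 0.01961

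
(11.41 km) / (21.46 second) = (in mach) 1.561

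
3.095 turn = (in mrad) 1.945e+04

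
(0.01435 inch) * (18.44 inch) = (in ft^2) 0.001838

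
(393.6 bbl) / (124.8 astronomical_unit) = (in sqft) 3.608e-11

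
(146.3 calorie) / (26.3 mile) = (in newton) 0.01446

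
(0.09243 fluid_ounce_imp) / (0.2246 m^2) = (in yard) 1.279e-05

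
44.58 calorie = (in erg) 1.865e+09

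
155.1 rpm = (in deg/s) 930.6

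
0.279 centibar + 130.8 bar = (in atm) 129.1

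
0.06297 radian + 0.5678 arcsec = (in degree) 3.608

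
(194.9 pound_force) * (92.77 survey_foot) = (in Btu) 23.24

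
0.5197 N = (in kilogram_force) 0.05299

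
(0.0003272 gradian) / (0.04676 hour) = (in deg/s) 1.749e-06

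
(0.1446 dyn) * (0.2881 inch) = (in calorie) 2.529e-09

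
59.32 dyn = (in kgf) 6.049e-05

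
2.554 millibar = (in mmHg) 1.916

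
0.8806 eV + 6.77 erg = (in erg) 6.77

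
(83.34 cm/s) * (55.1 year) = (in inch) 5.701e+10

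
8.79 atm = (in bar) 8.906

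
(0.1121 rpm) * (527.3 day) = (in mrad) 5.348e+08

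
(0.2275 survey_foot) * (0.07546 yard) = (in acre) 1.182e-06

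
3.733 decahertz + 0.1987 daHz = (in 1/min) 2359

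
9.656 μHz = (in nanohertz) 9656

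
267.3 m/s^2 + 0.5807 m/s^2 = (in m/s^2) 267.9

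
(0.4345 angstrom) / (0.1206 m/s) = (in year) 1.142e-17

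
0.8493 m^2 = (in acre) 0.0002099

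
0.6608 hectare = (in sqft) 7.113e+04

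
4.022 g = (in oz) 0.1419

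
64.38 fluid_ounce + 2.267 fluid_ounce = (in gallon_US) 0.5207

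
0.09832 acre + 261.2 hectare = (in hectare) 261.2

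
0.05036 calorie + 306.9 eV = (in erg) 2.107e+06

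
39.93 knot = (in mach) 0.06033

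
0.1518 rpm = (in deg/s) 0.9108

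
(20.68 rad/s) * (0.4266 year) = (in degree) 1.594e+10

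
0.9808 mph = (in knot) 0.8523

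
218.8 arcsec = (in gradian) 0.06753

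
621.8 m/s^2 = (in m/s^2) 621.8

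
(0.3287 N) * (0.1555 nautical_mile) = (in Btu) 0.08972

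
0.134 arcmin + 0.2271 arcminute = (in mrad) 0.105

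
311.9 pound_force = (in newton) 1387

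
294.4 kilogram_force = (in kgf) 294.4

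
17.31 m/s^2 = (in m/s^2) 17.31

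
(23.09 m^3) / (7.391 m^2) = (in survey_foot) 10.25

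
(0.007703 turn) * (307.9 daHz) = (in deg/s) 8538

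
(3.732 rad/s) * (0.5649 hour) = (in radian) 7590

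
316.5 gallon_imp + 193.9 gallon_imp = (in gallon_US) 613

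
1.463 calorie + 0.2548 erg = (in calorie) 1.463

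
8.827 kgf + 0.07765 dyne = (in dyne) 8.656e+06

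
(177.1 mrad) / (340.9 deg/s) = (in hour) 8.268e-06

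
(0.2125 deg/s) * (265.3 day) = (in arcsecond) 1.754e+10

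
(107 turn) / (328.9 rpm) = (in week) 3.227e-05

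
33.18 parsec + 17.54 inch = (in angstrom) 1.024e+28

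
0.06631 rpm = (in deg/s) 0.3979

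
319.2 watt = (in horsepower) 0.4281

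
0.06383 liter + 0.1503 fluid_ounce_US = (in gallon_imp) 0.01502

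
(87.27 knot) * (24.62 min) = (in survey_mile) 41.21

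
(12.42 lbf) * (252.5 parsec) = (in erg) 4.304e+27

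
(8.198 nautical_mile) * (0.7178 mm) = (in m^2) 10.9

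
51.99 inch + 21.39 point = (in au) 8.878e-12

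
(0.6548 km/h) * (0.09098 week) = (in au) 6.69e-08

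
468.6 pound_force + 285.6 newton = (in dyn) 2.37e+08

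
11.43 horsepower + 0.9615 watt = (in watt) 8524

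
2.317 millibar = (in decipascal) 2317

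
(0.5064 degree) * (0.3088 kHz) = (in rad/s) 2.729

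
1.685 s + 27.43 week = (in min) 2.765e+05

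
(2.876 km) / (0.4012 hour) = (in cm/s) 199.1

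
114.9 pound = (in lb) 114.9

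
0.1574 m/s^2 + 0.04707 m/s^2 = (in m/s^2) 0.2045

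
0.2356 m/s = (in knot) 0.458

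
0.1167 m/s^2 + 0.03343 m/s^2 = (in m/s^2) 0.1501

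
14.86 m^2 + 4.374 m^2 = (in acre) 0.004753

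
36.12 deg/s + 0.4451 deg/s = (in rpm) 6.094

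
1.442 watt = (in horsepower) 0.001934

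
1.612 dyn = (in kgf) 1.644e-06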